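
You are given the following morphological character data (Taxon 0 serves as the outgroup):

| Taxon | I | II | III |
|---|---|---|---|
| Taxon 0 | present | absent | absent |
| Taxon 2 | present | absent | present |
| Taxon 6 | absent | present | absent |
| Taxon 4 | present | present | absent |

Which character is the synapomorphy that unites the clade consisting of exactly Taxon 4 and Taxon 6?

II

Character polarity is set by the outgroup: the derived state is whichever differs from the outgroup's state, so for I the derived state is 'absent', and for the remaining characters it is 'present'.
I: derived state 'absent' in Taxon 6 only — an autapomorphy, so it tells us nothing about relationships among taxa.
II: derived state 'present' in Taxon 4 and Taxon 6 only — synapomorphy for {Taxon 4, Taxon 6}.
III: derived state 'present' in Taxon 2 only — an autapomorphy, so it tells us nothing about relationships among taxa.
Most parsimonious ingroup topology: (Taxon 2,(Taxon 6,Taxon 4)).
The clade {Taxon 4, Taxon 6} is supported by II: its derived state 'present' occurs in exactly those taxa and in no other taxon (including the outgroup).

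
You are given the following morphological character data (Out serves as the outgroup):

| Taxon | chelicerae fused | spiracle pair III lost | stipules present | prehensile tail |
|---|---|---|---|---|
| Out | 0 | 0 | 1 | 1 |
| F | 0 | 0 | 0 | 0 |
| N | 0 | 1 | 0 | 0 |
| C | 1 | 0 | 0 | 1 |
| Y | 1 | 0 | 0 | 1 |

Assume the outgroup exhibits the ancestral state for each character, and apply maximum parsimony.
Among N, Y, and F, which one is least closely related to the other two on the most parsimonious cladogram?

Y

Character polarity is set by the outgroup: the derived state is whichever differs from the outgroup's state, so for stipules present, prehensile tail the derived state is '0', and for the remaining characters it is '1'.
Only C and Y show the derived state '1' for chelicerae fused, supporting them as a clade.
spiracle pair III lost (derived state '1') is unique to N (autapomorphy; uninformative for grouping).
All ingroup taxa share the derived state '0' for stipules present; it defines the ingroup but does not resolve relationships within it.
prehensile tail: derived state '0' in F and N only — synapomorphy for {F, N}.
Most parsimonious ingroup topology: ((F,N),(C,Y)).
N and F share a more recent common ancestor with each other than either does with Y, so Y is the least closely related of the three.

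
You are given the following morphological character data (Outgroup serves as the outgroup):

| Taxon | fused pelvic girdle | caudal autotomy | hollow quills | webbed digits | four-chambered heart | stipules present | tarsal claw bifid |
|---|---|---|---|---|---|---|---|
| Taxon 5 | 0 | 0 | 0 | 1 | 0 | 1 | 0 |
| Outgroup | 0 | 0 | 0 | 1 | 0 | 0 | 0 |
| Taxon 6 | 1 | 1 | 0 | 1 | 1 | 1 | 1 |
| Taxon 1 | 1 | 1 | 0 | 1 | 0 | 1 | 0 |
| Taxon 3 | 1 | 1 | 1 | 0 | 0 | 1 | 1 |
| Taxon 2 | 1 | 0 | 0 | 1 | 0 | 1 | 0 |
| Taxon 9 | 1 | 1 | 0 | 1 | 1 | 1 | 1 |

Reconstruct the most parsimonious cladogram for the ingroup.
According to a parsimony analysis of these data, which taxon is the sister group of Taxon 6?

Character polarity is set by the outgroup: the derived state is whichever differs from the outgroup's state, so for webbed digits the derived state is '0', and for the remaining characters it is '1'.
Only Taxon 1, Taxon 2, Taxon 3, Taxon 6, and Taxon 9 show the derived state '1' for fused pelvic girdle, supporting them as a clade.
Only Taxon 1, Taxon 3, Taxon 6, and Taxon 9 show the derived state '1' for caudal autotomy, supporting them as a clade.
hollow quills (derived state '1') is unique to Taxon 3 (autapomorphy; uninformative for grouping).
webbed digits: derived state '0' in Taxon 3 only — an autapomorphy, so it tells us nothing about relationships among taxa.
Only Taxon 6 and Taxon 9 show the derived state '1' for four-chambered heart, supporting them as a clade.
All ingroup taxa share the derived state '1' for stipules present; it defines the ingroup but does not resolve relationships within it.
Only Taxon 3, Taxon 6, and Taxon 9 show the derived state '1' for tarsal claw bifid, supporting them as a clade.
Most parsimonious ingroup topology: (Taxon 5,(Taxon 2,(Taxon 1,((Taxon 9,Taxon 6),Taxon 3)))).
Taxon 6 and Taxon 9 form a cherry on this tree, so they are sister taxa.

Taxon 9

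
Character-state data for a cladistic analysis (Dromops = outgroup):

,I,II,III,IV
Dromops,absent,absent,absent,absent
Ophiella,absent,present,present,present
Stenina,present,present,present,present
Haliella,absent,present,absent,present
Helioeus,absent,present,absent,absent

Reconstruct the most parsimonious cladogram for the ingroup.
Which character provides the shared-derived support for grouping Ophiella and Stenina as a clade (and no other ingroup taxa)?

III

The outgroup has state 'absent' for every character, so 'present' is the derived state throughout.
I (derived state 'present') is unique to Stenina (autapomorphy; uninformative for grouping).
II (derived state 'present') is shared by all ingroup taxa — unites the whole ingroup.
III: derived state 'present' in Ophiella and Stenina only — synapomorphy for {Ophiella, Stenina}.
Only Haliella, Ophiella, and Stenina show the derived state 'present' for IV, supporting them as a clade.
Most parsimonious ingroup topology: (((Ophiella,Stenina),Haliella),Helioeus).
The clade {Ophiella, Stenina} is supported by III: its derived state 'present' occurs in exactly those taxa and in no other taxon (including the outgroup).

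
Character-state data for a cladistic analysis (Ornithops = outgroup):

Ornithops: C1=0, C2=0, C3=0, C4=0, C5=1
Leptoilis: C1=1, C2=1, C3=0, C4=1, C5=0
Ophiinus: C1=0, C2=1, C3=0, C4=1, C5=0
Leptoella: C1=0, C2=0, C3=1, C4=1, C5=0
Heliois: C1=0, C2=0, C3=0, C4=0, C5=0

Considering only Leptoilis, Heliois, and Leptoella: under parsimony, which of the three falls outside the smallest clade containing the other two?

Character polarity is set by the outgroup: the derived state is whichever differs from the outgroup's state, so for C5 the derived state is '0', and for the remaining characters it is '1'.
C1 (derived state '1') is unique to Leptoilis (autapomorphy; uninformative for grouping).
Only Leptoilis and Ophiinus show the derived state '1' for C2, supporting them as a clade.
C3: derived state '1' in Leptoella only — an autapomorphy, so it tells us nothing about relationships among taxa.
C4 (derived state '1') is shared by Leptoella, Leptoilis, and Ophiinus — a synapomorphy uniting that clade.
C5 (derived state '0') is shared by all ingroup taxa — unites the whole ingroup.
Most parsimonious ingroup topology: (((Leptoilis,Ophiinus),Leptoella),Heliois).
Leptoilis and Leptoella share a more recent common ancestor with each other than either does with Heliois, so Heliois is the least closely related of the three.

Heliois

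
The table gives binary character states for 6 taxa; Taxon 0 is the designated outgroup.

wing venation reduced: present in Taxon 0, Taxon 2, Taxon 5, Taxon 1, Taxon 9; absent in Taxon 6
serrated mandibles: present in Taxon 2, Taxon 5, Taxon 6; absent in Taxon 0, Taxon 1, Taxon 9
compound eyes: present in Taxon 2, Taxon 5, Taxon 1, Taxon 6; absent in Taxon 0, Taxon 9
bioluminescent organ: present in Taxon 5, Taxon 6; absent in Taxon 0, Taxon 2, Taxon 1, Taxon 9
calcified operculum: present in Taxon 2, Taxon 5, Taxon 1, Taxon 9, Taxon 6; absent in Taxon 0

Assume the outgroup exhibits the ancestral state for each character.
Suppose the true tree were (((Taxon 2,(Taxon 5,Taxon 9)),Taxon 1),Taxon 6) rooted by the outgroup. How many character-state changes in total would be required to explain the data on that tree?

Map each character onto (((Taxon 2,(Taxon 5,Taxon 9)),Taxon 1),Taxon 6) (rooted by Taxon 0) and count the minimum state changes it requires (Fitch parsimony):
wing venation reduced: 1; serrated mandibles: 3; compound eyes: 2; bioluminescent organ: 2; calcified operculum: 1.
Total tree length = 9.

9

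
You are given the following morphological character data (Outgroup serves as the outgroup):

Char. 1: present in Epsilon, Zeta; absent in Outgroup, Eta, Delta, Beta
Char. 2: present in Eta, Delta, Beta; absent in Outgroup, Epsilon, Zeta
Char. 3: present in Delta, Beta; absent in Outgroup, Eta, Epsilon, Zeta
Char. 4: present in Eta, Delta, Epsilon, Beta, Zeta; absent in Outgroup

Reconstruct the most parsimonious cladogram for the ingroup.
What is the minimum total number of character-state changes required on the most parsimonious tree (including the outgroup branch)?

The outgroup has state 'absent' for every character, so 'present' is the derived state throughout.
Char. 1: derived state 'present' in Epsilon and Zeta only — synapomorphy for {Epsilon, Zeta}.
Only Beta, Delta, and Eta show the derived state 'present' for Char. 2, supporting them as a clade.
Char. 3: derived state 'present' in Beta and Delta only — synapomorphy for {Beta, Delta}.
All ingroup taxa share the derived state 'present' for Char. 4; it defines the ingroup but does not resolve relationships within it.
Most parsimonious ingroup topology: ((Eta,(Delta,Beta)),(Epsilon,Zeta)).
Changes per character on this tree: Char. 1: 1; Char. 2: 1; Char. 3: 1; Char. 4: 1.
Total = 4.

4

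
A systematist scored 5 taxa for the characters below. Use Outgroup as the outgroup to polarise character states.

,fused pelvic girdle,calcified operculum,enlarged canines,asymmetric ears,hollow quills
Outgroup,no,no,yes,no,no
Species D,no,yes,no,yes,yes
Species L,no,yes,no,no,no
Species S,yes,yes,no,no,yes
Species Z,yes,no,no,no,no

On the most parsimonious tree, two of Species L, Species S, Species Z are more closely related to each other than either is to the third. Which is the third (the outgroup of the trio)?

Character polarity is set by the outgroup: the derived state is whichever differs from the outgroup's state, so for enlarged canines the derived state is 'no', and for the remaining characters it is 'yes'.
fused pelvic girdle groups Species S and Species Z, which is incompatible with the clades supported by the remaining characters; treating it as convergent (homoplasy) costs fewer steps than any alternative tree.
calcified operculum (derived state 'yes') is shared by Species D, Species L, and Species S — a synapomorphy uniting that clade.
enlarged canines (derived state 'no') is shared by all ingroup taxa — unites the whole ingroup.
asymmetric ears (derived state 'yes') is unique to Species D (autapomorphy; uninformative for grouping).
Only Species D and Species S show the derived state 'yes' for hollow quills, supporting them as a clade.
Most parsimonious ingroup topology: (((Species D,Species S),Species L),Species Z).
Species L and Species S share a more recent common ancestor with each other than either does with Species Z, so Species Z is the least closely related of the three.

Species Z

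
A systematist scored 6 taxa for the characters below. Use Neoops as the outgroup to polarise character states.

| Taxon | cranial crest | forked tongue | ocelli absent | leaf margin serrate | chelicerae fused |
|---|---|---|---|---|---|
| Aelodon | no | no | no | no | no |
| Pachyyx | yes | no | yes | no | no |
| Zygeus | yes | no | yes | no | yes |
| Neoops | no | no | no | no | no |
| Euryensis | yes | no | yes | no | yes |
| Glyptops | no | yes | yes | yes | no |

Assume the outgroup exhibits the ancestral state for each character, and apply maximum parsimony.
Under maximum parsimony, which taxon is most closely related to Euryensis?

The outgroup has state 'no' for every character, so 'yes' is the derived state throughout.
cranial crest: derived state 'yes' in Euryensis, Pachyyx, and Zygeus only — synapomorphy for {Euryensis, Pachyyx, Zygeus}.
forked tongue (derived state 'yes') is unique to Glyptops (autapomorphy; uninformative for grouping).
ocelli absent: derived state 'yes' in Euryensis, Glyptops, Pachyyx, and Zygeus only — synapomorphy for {Euryensis, Glyptops, Pachyyx, Zygeus}.
leaf margin serrate: derived state 'yes' in Glyptops only — an autapomorphy, so it tells us nothing about relationships among taxa.
chelicerae fused: derived state 'yes' in Euryensis and Zygeus only — synapomorphy for {Euryensis, Zygeus}.
Most parsimonious ingroup topology: ((((Euryensis,Zygeus),Pachyyx),Glyptops),Aelodon).
Euryensis and Zygeus form a cherry on this tree, so they are sister taxa.

Zygeus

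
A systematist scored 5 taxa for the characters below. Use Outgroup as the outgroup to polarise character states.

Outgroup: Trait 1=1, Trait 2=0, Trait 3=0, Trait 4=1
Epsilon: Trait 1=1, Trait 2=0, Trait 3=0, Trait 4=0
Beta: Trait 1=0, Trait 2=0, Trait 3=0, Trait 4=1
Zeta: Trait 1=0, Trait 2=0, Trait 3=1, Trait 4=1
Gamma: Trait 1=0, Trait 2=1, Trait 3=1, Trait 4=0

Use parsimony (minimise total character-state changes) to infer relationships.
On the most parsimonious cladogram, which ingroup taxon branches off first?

Character polarity is set by the outgroup: the derived state is whichever differs from the outgroup's state, so for Trait 1, Trait 4 the derived state is '0', and for the remaining characters it is '1'.
Trait 1 (derived state '0') is shared by Beta, Gamma, and Zeta — a synapomorphy uniting that clade.
Trait 2: derived state '1' in Gamma only — an autapomorphy, so it tells us nothing about relationships among taxa.
Trait 3: derived state '1' in Gamma and Zeta only — synapomorphy for {Gamma, Zeta}.
Trait 4 (state '0') occurs in Epsilon and Gamma but conflicts with the nesting implied by the other characters — most parsimoniously interpreted as homoplasy.
Most parsimonious ingroup topology: (((Zeta,Gamma),Beta),Epsilon).
Epsilon is sister to the clade containing all other ingroup taxa, so it is the earliest-diverging (most basal) ingroup lineage.

Epsilon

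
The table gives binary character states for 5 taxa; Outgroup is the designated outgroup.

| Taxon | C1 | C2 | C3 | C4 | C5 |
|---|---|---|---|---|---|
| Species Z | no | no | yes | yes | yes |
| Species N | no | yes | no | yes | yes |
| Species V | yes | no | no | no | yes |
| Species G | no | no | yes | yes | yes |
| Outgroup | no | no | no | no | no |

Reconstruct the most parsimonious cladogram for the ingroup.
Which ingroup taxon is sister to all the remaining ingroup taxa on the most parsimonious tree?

Species V

The outgroup has state 'no' for every character, so 'yes' is the derived state throughout.
C1: derived state 'yes' in Species V only — an autapomorphy, so it tells us nothing about relationships among taxa.
C2: derived state 'yes' in Species N only — an autapomorphy, so it tells us nothing about relationships among taxa.
C3: derived state 'yes' in Species G and Species Z only — synapomorphy for {Species G, Species Z}.
Only Species G, Species N, and Species Z show the derived state 'yes' for C4, supporting them as a clade.
All ingroup taxa share the derived state 'yes' for C5; it defines the ingroup but does not resolve relationships within it.
Most parsimonious ingroup topology: (Species V,((Species G,Species Z),Species N)).
Species V is sister to the clade containing all other ingroup taxa, so it is the earliest-diverging (most basal) ingroup lineage.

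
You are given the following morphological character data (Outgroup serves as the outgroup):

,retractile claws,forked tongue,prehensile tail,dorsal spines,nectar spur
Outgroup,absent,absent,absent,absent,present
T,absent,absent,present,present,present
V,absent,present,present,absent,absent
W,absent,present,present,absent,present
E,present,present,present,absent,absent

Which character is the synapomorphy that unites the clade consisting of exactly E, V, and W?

Character polarity is set by the outgroup: the derived state is whichever differs from the outgroup's state, so for nectar spur the derived state is 'absent', and for the remaining characters it is 'present'.
retractile claws: derived state 'present' in E only — an autapomorphy, so it tells us nothing about relationships among taxa.
Only E, V, and W show the derived state 'present' for forked tongue, supporting them as a clade.
prehensile tail (derived state 'present') is shared by all ingroup taxa — unites the whole ingroup.
dorsal spines: derived state 'present' in T only — an autapomorphy, so it tells us nothing about relationships among taxa.
Only E and V show the derived state 'absent' for nectar spur, supporting them as a clade.
Most parsimonious ingroup topology: ((W,(E,V)),T).
The clade {E, V, W} is supported by forked tongue: its derived state 'present' occurs in exactly those taxa and in no other taxon (including the outgroup).

forked tongue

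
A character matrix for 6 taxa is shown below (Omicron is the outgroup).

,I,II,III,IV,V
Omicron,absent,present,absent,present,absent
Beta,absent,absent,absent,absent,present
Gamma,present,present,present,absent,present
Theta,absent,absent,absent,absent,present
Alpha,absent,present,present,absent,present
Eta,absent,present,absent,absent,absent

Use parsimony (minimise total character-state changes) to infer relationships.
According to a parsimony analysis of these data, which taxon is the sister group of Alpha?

Gamma

Character polarity is set by the outgroup: the derived state is whichever differs from the outgroup's state, so for II, IV the derived state is 'absent', and for the remaining characters it is 'present'.
I: derived state 'present' in Gamma only — an autapomorphy, so it tells us nothing about relationships among taxa.
II: derived state 'absent' in Beta and Theta only — synapomorphy for {Beta, Theta}.
III: derived state 'present' in Alpha and Gamma only — synapomorphy for {Alpha, Gamma}.
IV (derived state 'absent') is shared by all ingroup taxa — unites the whole ingroup.
V: derived state 'present' in Alpha, Beta, Gamma, and Theta only — synapomorphy for {Alpha, Beta, Gamma, Theta}.
Most parsimonious ingroup topology: (((Beta,Theta),(Gamma,Alpha)),Eta).
Alpha and Gamma form a cherry on this tree, so they are sister taxa.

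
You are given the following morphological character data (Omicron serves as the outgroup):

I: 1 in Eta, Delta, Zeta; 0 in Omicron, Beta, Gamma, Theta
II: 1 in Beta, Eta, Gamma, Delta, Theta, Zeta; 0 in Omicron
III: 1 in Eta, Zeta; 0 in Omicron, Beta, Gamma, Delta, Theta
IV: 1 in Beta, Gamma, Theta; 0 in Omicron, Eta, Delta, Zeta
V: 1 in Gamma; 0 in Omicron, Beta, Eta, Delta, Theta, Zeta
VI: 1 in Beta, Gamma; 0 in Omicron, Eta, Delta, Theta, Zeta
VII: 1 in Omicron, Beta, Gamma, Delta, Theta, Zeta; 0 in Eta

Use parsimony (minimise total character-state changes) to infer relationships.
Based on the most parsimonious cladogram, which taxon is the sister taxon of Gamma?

Beta

Character polarity is set by the outgroup: the derived state is whichever differs from the outgroup's state, so for VII the derived state is '0', and for the remaining characters it is '1'.
I (derived state '1') is shared by Delta, Eta, and Zeta — a synapomorphy uniting that clade.
II (derived state '1') is shared by all ingroup taxa — unites the whole ingroup.
III: derived state '1' in Eta and Zeta only — synapomorphy for {Eta, Zeta}.
Only Beta, Gamma, and Theta show the derived state '1' for IV, supporting them as a clade.
V: derived state '1' in Gamma only — an autapomorphy, so it tells us nothing about relationships among taxa.
VI: derived state '1' in Beta and Gamma only — synapomorphy for {Beta, Gamma}.
VII (derived state '0') is unique to Eta (autapomorphy; uninformative for grouping).
Most parsimonious ingroup topology: (((Beta,Gamma),Theta),((Eta,Zeta),Delta)).
Gamma and Beta form a cherry on this tree, so they are sister taxa.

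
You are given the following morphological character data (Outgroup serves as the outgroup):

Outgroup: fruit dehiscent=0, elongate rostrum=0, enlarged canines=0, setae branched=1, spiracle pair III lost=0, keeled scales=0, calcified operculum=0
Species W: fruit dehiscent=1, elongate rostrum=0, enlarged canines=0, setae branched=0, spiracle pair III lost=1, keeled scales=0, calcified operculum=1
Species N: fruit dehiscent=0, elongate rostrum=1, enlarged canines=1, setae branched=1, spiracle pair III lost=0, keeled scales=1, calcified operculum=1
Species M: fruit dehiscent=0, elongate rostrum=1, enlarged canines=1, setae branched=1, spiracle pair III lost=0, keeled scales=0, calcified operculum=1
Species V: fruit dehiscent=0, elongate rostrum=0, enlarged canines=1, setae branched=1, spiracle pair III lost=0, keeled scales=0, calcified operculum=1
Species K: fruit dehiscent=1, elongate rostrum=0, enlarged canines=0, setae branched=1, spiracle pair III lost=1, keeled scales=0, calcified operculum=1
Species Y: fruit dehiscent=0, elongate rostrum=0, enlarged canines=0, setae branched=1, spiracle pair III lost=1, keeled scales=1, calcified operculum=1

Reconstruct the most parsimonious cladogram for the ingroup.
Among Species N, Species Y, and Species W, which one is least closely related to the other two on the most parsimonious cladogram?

Character polarity is set by the outgroup: the derived state is whichever differs from the outgroup's state, so for setae branched the derived state is '0', and for the remaining characters it is '1'.
fruit dehiscent: derived state '1' in Species K and Species W only — synapomorphy for {Species K, Species W}.
Only Species M and Species N show the derived state '1' for elongate rostrum, supporting them as a clade.
enlarged canines (derived state '1') is shared by Species M, Species N, and Species V — a synapomorphy uniting that clade.
setae branched (derived state '0') is unique to Species W (autapomorphy; uninformative for grouping).
spiracle pair III lost (derived state '1') is shared by Species K, Species W, and Species Y — a synapomorphy uniting that clade.
keeled scales (state '1') occurs in Species N and Species Y but conflicts with the nesting implied by the other characters — most parsimoniously interpreted as homoplasy.
All ingroup taxa share the derived state '1' for calcified operculum; it defines the ingroup but does not resolve relationships within it.
Most parsimonious ingroup topology: (((Species W,Species K),Species Y),((Species N,Species M),Species V)).
Species Y and Species W share a more recent common ancestor with each other than either does with Species N, so Species N is the least closely related of the three.

Species N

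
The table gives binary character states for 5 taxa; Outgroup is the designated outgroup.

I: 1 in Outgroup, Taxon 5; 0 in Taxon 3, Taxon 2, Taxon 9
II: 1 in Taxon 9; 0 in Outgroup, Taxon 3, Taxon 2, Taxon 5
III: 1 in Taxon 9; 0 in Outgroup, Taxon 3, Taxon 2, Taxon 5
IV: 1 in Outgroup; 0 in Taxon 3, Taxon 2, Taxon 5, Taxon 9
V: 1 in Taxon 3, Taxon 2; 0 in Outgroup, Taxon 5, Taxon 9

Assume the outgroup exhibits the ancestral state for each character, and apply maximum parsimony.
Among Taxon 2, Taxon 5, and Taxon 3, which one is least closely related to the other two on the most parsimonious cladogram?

Taxon 5

Character polarity is set by the outgroup: the derived state is whichever differs from the outgroup's state, so for I, IV the derived state is '0', and for the remaining characters it is '1'.
I: derived state '0' in Taxon 2, Taxon 3, and Taxon 9 only — synapomorphy for {Taxon 2, Taxon 3, Taxon 9}.
II: derived state '1' in Taxon 9 only — an autapomorphy, so it tells us nothing about relationships among taxa.
III: derived state '1' in Taxon 9 only — an autapomorphy, so it tells us nothing about relationships among taxa.
IV (derived state '0') is shared by all ingroup taxa — unites the whole ingroup.
V: derived state '1' in Taxon 2 and Taxon 3 only — synapomorphy for {Taxon 2, Taxon 3}.
Most parsimonious ingroup topology: (((Taxon 3,Taxon 2),Taxon 9),Taxon 5).
Taxon 2 and Taxon 3 share a more recent common ancestor with each other than either does with Taxon 5, so Taxon 5 is the least closely related of the three.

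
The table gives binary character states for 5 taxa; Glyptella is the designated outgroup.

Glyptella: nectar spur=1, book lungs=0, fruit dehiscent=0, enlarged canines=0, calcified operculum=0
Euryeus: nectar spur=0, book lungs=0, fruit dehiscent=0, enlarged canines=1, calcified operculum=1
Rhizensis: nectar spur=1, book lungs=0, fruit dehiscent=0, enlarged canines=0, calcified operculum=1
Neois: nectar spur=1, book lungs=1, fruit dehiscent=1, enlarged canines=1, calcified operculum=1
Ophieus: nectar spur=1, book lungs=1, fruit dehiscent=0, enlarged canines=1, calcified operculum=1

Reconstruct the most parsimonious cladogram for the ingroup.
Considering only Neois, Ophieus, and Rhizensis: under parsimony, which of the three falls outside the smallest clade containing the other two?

Character polarity is set by the outgroup: the derived state is whichever differs from the outgroup's state, so for nectar spur the derived state is '0', and for the remaining characters it is '1'.
nectar spur (derived state '0') is unique to Euryeus (autapomorphy; uninformative for grouping).
Only Neois and Ophieus show the derived state '1' for book lungs, supporting them as a clade.
fruit dehiscent (derived state '1') is unique to Neois (autapomorphy; uninformative for grouping).
enlarged canines (derived state '1') is shared by Euryeus, Neois, and Ophieus — a synapomorphy uniting that clade.
All ingroup taxa share the derived state '1' for calcified operculum; it defines the ingroup but does not resolve relationships within it.
Most parsimonious ingroup topology: ((Euryeus,(Neois,Ophieus)),Rhizensis).
Ophieus and Neois share a more recent common ancestor with each other than either does with Rhizensis, so Rhizensis is the least closely related of the three.

Rhizensis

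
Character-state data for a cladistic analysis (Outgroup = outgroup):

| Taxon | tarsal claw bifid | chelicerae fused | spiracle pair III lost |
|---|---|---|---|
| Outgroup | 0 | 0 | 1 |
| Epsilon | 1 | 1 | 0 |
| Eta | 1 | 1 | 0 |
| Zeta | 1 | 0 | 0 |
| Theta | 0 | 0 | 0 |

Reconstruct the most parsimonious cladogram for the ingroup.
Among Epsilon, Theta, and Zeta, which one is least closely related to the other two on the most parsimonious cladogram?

Theta

Character polarity is set by the outgroup: the derived state is whichever differs from the outgroup's state, so for spiracle pair III lost the derived state is '0', and for the remaining characters it is '1'.
tarsal claw bifid (derived state '1') is shared by Epsilon, Eta, and Zeta — a synapomorphy uniting that clade.
chelicerae fused: derived state '1' in Epsilon and Eta only — synapomorphy for {Epsilon, Eta}.
spiracle pair III lost (derived state '0') is shared by all ingroup taxa — unites the whole ingroup.
Most parsimonious ingroup topology: (((Epsilon,Eta),Zeta),Theta).
Epsilon and Zeta share a more recent common ancestor with each other than either does with Theta, so Theta is the least closely related of the three.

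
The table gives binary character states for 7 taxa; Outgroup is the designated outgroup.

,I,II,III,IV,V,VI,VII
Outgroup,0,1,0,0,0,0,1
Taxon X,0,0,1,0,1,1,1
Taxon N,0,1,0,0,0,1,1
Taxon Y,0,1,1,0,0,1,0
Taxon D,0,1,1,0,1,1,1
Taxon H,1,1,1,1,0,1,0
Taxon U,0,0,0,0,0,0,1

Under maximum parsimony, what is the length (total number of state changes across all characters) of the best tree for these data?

Character polarity is set by the outgroup: the derived state is whichever differs from the outgroup's state, so for II, VII the derived state is '0', and for the remaining characters it is '1'.
I: derived state '1' in Taxon H only — an autapomorphy, so it tells us nothing about relationships among taxa.
II (state '0') occurs in Taxon U and Taxon X but conflicts with the nesting implied by the other characters — most parsimoniously interpreted as homoplasy.
III: derived state '1' in Taxon D, Taxon H, Taxon X, and Taxon Y only — synapomorphy for {Taxon D, Taxon H, Taxon X, Taxon Y}.
IV (derived state '1') is unique to Taxon H (autapomorphy; uninformative for grouping).
V (derived state '1') is shared by Taxon D and Taxon X — a synapomorphy uniting that clade.
VI: derived state '1' in Taxon D, Taxon H, Taxon N, Taxon X, and Taxon Y only — synapomorphy for {Taxon D, Taxon H, Taxon N, Taxon X, Taxon Y}.
VII: derived state '0' in Taxon H and Taxon Y only — synapomorphy for {Taxon H, Taxon Y}.
Most parsimonious ingroup topology: ((((Taxon Y,Taxon H),(Taxon D,Taxon X)),Taxon N),Taxon U).
Changes per character on this tree: I: 1; II: 2; III: 1; IV: 1; V: 1; VI: 1; VII: 1.
Total = 8.

8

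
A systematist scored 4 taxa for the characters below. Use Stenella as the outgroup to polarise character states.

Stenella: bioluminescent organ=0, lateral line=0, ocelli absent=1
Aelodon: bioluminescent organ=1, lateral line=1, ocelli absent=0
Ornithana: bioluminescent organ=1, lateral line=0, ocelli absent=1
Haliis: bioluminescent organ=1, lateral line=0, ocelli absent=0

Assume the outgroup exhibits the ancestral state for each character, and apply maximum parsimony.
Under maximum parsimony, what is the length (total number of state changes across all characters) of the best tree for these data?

Character polarity is set by the outgroup: the derived state is whichever differs from the outgroup's state, so for ocelli absent the derived state is '0', and for the remaining characters it is '1'.
bioluminescent organ (derived state '1') is shared by all ingroup taxa — unites the whole ingroup.
lateral line (derived state '1') is unique to Aelodon (autapomorphy; uninformative for grouping).
Only Aelodon and Haliis show the derived state '0' for ocelli absent, supporting them as a clade.
Most parsimonious ingroup topology: ((Aelodon,Haliis),Ornithana).
Changes per character on this tree: bioluminescent organ: 1; lateral line: 1; ocelli absent: 1.
Total = 3.

3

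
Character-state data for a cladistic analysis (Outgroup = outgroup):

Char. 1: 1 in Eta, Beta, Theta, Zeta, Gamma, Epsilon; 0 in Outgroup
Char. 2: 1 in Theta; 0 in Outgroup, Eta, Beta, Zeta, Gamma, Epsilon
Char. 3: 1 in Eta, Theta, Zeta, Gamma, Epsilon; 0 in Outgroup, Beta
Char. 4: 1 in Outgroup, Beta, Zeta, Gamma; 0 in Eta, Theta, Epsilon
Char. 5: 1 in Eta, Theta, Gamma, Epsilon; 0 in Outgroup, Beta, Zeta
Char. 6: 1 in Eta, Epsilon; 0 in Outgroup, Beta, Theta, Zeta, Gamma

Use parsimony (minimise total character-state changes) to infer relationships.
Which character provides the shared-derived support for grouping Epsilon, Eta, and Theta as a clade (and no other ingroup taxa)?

Character polarity is set by the outgroup: the derived state is whichever differs from the outgroup's state, so for Char. 4 the derived state is '0', and for the remaining characters it is '1'.
Char. 1 (derived state '1') is shared by all ingroup taxa — unites the whole ingroup.
Char. 2 (derived state '1') is unique to Theta (autapomorphy; uninformative for grouping).
Char. 3 (derived state '1') is shared by Epsilon, Eta, Gamma, Theta, and Zeta — a synapomorphy uniting that clade.
Only Epsilon, Eta, and Theta show the derived state '0' for Char. 4, supporting them as a clade.
Char. 5: derived state '1' in Epsilon, Eta, Gamma, and Theta only — synapomorphy for {Epsilon, Eta, Gamma, Theta}.
Char. 6 (derived state '1') is shared by Epsilon and Eta — a synapomorphy uniting that clade.
Most parsimonious ingroup topology: (((((Eta,Epsilon),Theta),Gamma),Zeta),Beta).
The clade {Epsilon, Eta, Theta} is supported by Char. 4: its derived state '0' occurs in exactly those taxa and in no other taxon (including the outgroup).

Char. 4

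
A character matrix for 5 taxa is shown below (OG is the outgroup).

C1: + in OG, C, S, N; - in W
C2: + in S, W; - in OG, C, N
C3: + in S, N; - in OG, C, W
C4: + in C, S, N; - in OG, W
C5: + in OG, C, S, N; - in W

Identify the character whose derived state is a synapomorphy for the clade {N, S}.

C3

Character polarity is set by the outgroup: the derived state is whichever differs from the outgroup's state, so for C1, C5 the derived state is '-', and for the remaining characters it is '+'.
C1 (derived state '-') is unique to W (autapomorphy; uninformative for grouping).
C2 groups S and W, which is incompatible with the clades supported by the remaining characters; treating it as convergent (homoplasy) costs fewer steps than any alternative tree.
C3: derived state '+' in N and S only — synapomorphy for {N, S}.
C4: derived state '+' in C, N, and S only — synapomorphy for {C, N, S}.
C5 (derived state '-') is unique to W (autapomorphy; uninformative for grouping).
Most parsimonious ingroup topology: ((C,(S,N)),W).
The clade {N, S} is supported by C3: its derived state '+' occurs in exactly those taxa and in no other taxon (including the outgroup).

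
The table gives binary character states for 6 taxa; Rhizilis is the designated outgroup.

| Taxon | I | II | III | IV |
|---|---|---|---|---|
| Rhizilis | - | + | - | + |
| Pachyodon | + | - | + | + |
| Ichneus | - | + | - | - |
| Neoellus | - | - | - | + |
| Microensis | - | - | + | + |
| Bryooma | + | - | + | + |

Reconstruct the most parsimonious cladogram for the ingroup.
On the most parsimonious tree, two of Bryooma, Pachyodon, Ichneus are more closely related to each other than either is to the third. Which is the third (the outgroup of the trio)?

Ichneus

Character polarity is set by the outgroup: the derived state is whichever differs from the outgroup's state, so for II, IV the derived state is '-', and for the remaining characters it is '+'.
I (derived state '+') is shared by Bryooma and Pachyodon — a synapomorphy uniting that clade.
Only Bryooma, Microensis, Neoellus, and Pachyodon show the derived state '-' for II, supporting them as a clade.
III (derived state '+') is shared by Bryooma, Microensis, and Pachyodon — a synapomorphy uniting that clade.
IV (derived state '-') is unique to Ichneus (autapomorphy; uninformative for grouping).
Most parsimonious ingroup topology: ((((Pachyodon,Bryooma),Microensis),Neoellus),Ichneus).
Bryooma and Pachyodon share a more recent common ancestor with each other than either does with Ichneus, so Ichneus is the least closely related of the three.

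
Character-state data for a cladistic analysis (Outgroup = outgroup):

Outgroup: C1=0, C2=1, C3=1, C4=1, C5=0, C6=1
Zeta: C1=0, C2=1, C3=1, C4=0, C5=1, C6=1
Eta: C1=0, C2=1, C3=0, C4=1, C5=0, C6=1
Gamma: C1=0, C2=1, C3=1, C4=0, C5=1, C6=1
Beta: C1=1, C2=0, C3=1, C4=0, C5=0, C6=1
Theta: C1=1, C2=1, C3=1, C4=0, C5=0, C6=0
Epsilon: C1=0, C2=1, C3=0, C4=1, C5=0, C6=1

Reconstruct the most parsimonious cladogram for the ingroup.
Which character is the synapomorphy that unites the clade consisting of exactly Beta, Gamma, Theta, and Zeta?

C4

Character polarity is set by the outgroup: the derived state is whichever differs from the outgroup's state, so for C2, C3, C4, C6 the derived state is '0', and for the remaining characters it is '1'.
Only Beta and Theta show the derived state '1' for C1, supporting them as a clade.
C2: derived state '0' in Beta only — an autapomorphy, so it tells us nothing about relationships among taxa.
Only Epsilon and Eta show the derived state '0' for C3, supporting them as a clade.
C4 (derived state '0') is shared by Beta, Gamma, Theta, and Zeta — a synapomorphy uniting that clade.
C5 (derived state '1') is shared by Gamma and Zeta — a synapomorphy uniting that clade.
C6 (derived state '0') is unique to Theta (autapomorphy; uninformative for grouping).
Most parsimonious ingroup topology: (((Zeta,Gamma),(Beta,Theta)),(Eta,Epsilon)).
The clade {Beta, Gamma, Theta, Zeta} is supported by C4: its derived state '0' occurs in exactly those taxa and in no other taxon (including the outgroup).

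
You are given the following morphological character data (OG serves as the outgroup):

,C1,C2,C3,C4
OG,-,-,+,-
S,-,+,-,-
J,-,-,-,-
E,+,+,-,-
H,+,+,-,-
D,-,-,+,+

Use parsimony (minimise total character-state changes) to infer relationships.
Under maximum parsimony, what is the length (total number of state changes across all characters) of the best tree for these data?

4

Character polarity is set by the outgroup: the derived state is whichever differs from the outgroup's state, so for C3 the derived state is '-', and for the remaining characters it is '+'.
C1 (derived state '+') is shared by E and H — a synapomorphy uniting that clade.
C2 (derived state '+') is shared by E, H, and S — a synapomorphy uniting that clade.
Only E, H, J, and S show the derived state '-' for C3, supporting them as a clade.
C4: derived state '+' in D only — an autapomorphy, so it tells us nothing about relationships among taxa.
Most parsimonious ingroup topology: (((S,(E,H)),J),D).
Changes per character on this tree: C1: 1; C2: 1; C3: 1; C4: 1.
Total = 4.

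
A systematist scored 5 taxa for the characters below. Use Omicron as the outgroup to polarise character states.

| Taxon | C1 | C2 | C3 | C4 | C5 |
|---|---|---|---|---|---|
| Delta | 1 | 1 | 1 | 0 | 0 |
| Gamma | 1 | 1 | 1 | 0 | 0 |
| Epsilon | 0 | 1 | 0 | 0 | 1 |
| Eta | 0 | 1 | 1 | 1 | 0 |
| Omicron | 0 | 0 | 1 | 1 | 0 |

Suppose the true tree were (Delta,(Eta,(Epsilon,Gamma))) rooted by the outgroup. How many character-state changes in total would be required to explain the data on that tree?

Map each character onto (Delta,(Eta,(Epsilon,Gamma))) (rooted by Omicron) and count the minimum state changes it requires (Fitch parsimony):
C1: 2; C2: 1; C3: 1; C4: 2; C5: 1.
Total tree length = 7.

7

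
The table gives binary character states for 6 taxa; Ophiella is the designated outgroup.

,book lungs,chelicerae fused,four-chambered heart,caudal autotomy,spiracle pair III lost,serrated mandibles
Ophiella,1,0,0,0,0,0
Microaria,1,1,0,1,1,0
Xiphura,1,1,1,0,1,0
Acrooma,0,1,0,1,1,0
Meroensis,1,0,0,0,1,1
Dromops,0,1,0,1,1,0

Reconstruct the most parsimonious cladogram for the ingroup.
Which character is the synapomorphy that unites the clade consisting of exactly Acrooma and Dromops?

book lungs

Character polarity is set by the outgroup: the derived state is whichever differs from the outgroup's state, so for book lungs the derived state is '0', and for the remaining characters it is '1'.
book lungs (derived state '0') is shared by Acrooma and Dromops — a synapomorphy uniting that clade.
chelicerae fused: derived state '1' in Acrooma, Dromops, Microaria, and Xiphura only — synapomorphy for {Acrooma, Dromops, Microaria, Xiphura}.
four-chambered heart (derived state '1') is unique to Xiphura (autapomorphy; uninformative for grouping).
caudal autotomy (derived state '1') is shared by Acrooma, Dromops, and Microaria — a synapomorphy uniting that clade.
spiracle pair III lost (derived state '1') is shared by all ingroup taxa — unites the whole ingroup.
serrated mandibles (derived state '1') is unique to Meroensis (autapomorphy; uninformative for grouping).
Most parsimonious ingroup topology: (((Microaria,(Acrooma,Dromops)),Xiphura),Meroensis).
The clade {Acrooma, Dromops} is supported by book lungs: its derived state '0' occurs in exactly those taxa and in no other taxon (including the outgroup).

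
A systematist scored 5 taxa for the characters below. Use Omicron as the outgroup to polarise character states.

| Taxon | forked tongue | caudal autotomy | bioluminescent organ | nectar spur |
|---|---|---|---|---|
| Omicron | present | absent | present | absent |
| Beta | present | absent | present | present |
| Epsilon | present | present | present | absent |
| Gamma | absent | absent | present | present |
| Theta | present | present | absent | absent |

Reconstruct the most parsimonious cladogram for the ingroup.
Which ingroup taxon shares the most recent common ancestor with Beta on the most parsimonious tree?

Character polarity is set by the outgroup: the derived state is whichever differs from the outgroup's state, so for forked tongue, bioluminescent organ the derived state is 'absent', and for the remaining characters it is 'present'.
forked tongue (derived state 'absent') is unique to Gamma (autapomorphy; uninformative for grouping).
caudal autotomy: derived state 'present' in Epsilon and Theta only — synapomorphy for {Epsilon, Theta}.
bioluminescent organ (derived state 'absent') is unique to Theta (autapomorphy; uninformative for grouping).
Only Beta and Gamma show the derived state 'present' for nectar spur, supporting them as a clade.
Most parsimonious ingroup topology: ((Beta,Gamma),(Epsilon,Theta)).
Beta and Gamma form a cherry on this tree, so they are sister taxa.

Gamma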